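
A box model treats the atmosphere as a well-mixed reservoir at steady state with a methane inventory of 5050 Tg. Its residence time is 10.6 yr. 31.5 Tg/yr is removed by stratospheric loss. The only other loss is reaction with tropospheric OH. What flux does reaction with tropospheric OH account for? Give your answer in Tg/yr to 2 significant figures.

Total removal F = M/τ = 5050 / 10.6 = 476.4 Tg/yr.
Reaction with tropospheric OH = F − (31.5) = 476.4 − 31.50 = 444.9 Tg/yr.

440 Tg/yr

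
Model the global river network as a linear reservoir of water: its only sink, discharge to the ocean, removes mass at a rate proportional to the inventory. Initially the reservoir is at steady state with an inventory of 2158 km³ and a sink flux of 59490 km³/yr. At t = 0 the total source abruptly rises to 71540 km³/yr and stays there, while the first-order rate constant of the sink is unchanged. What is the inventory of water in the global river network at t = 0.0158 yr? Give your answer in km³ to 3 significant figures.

τ = M₀/F₀ = 2158/59490 = 0.03628 yr; rate constant k = 1/τ.
New steady state M_∞ = F₁/k = F₁·τ = 71540 × 0.03628 = 2595.1 km³.
M(t) = M_∞ + (M₀ − M_∞)·e^(−t/τ); t/τ = 0.0158/0.03628 = 0.4356, so e^(−t/τ) = 0.6469.
M(t) = 2595.1 − 437.1 × 0.6469 = 2312.3 km³.

2310 km³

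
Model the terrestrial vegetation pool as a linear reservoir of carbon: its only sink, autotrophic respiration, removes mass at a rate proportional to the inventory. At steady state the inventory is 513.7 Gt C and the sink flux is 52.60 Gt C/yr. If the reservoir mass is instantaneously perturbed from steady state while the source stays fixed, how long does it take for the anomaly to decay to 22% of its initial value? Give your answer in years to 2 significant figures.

15 yr

For a linear reservoir the anomaly decays as exp(−t/τ) with τ = M/F = 513.7/52.60 = 9.766 yr.
exp(−t/τ) = 0.22 ⇒ t = −τ ln(0.22) = 9.766 × 1.514 = 14.79 yr.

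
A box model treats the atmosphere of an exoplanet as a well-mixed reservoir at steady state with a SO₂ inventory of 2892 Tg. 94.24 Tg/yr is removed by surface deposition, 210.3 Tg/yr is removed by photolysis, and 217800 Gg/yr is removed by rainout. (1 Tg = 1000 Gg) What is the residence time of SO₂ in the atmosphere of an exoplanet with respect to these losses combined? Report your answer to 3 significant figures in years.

5.54 yr

Convert the rainout flux: 217800 Gg/yr = 217.8 Tg/yr.
Total removal = 94.24 + 210.3 + 217.8 = 522.34 Tg/yr.
τ = M / ΣF_out = 2892 / 522.34 = 5.537 yr.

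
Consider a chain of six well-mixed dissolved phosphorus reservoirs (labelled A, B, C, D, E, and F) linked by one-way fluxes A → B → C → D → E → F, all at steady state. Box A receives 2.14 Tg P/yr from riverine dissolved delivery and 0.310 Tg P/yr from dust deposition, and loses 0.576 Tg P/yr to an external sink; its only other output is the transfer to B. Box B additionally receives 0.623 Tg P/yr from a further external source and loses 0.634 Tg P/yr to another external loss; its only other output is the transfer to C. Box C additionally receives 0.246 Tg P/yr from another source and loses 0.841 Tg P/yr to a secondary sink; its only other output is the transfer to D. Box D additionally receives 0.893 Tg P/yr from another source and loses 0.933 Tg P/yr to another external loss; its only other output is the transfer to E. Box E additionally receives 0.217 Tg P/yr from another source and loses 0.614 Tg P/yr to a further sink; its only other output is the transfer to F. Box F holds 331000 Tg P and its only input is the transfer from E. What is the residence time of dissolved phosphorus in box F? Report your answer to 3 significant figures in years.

Box A: F(A→B) = (2.14 + 0.310) − 0.576 = 1.8740 Tg P/yr.
Box B: F(B→C) = (1.8740 + 0.623) − 0.634 = 1.8630 Tg P/yr.
Box C: F(C→D) = (1.8630 + 0.246) − 0.841 = 1.2680 Tg P/yr.
Box D: F(D→E) = (1.2680 + 0.893) − 0.933 = 1.2280 Tg P/yr.
Box E: F(E→F) = (1.2280 + 0.217) − 0.614 = 0.83100 Tg P/yr.
Box F throughput = its input = 0.83100 Tg P/yr; τ = 331000 / 0.83100 = 398300 yr.

398000 yr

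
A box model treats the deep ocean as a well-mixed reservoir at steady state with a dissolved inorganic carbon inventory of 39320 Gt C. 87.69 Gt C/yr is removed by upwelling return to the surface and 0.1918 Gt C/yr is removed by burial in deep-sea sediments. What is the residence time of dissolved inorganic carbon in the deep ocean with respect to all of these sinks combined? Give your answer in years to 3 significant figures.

Total removal flux = 87.69 + 0.1918 = 87.882 Gt C/yr.
τ = M / ΣF_out = 39320 / 87.882 = 447.4 yr.

447 yr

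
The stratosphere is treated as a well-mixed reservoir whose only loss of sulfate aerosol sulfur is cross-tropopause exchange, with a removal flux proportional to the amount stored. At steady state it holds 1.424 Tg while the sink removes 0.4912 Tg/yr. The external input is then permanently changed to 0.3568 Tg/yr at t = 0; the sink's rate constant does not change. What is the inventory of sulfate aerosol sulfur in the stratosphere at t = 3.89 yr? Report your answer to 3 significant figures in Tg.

1.14 Tg

Residence time τ = M₀/F₀ = 2.899 yr. The eventual steady state is M_∞ = M₀·(F₁/F₀) = 1.424 × 0.3568/0.4912 = 1.0344 Tg.
The anomaly ΔM(t) = M(t) − M_∞ decays as ΔM₀·e^(−t/τ) with ΔM₀ = 1.424 − 1.0344 = 0.3896 Tg.
At t = 3.89 yr, e^(−t/τ) = e^(−1.342) = 0.2614, so ΔM = 0.1018 Tg and M = 1.0344 + 0.1018 = 1.1362 Tg.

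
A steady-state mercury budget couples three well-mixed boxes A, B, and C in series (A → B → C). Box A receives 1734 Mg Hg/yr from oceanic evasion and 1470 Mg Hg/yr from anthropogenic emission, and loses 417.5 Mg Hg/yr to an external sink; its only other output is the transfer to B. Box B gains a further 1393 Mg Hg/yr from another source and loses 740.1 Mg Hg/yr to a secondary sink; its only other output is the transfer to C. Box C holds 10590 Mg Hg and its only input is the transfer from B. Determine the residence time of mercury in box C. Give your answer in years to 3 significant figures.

3.08 yr

Box A: F(A→B) = (1734 + 1470) − 417.5 = 2786.5 Mg Hg/yr.
Box B: F(B→C) = (2786.5 + 1393) − 740.1 = 3439.4 Mg Hg/yr.
Box C throughput = its input = 3439.4 Mg Hg/yr; τ = 10590 / 3439.4 = 3.079 yr.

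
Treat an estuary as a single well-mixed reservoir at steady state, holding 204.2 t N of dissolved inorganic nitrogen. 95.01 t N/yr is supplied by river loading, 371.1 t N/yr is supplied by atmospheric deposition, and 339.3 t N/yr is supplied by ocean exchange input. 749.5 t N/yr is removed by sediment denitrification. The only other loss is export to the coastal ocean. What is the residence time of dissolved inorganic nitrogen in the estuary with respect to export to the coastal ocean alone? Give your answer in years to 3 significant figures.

3.65 yr

At steady state ΣF_in = ΣF_out.
ΣF_in = 95.01 + 371.1 + 339.3 = 805.41 t N/yr.
Export to the coastal ocean flux = ΣF_in − (749.5) = 805.41 − 749.5 = 55.91 t N/yr.
τ = M / F = 204.2 / 55.91 = 3.652 yr.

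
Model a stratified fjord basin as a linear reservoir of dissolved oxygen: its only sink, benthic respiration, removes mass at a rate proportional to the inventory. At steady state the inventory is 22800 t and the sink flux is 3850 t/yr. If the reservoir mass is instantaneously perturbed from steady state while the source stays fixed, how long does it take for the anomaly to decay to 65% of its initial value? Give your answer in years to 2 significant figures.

For a linear reservoir the anomaly decays as exp(−t/τ) with τ = M/F = 22800/3850 = 5.922 yr.
exp(−t/τ) = 0.65 ⇒ t = −τ ln(0.65) = 5.922 × 0.4308 = 2.551 yr.

2.6 yr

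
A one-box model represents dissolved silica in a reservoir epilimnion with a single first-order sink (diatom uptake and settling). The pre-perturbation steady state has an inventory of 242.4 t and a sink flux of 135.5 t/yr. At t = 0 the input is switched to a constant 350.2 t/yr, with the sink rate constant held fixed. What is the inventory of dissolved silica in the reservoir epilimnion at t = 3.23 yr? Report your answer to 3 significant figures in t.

563 t

τ = M₀/F₀ = 242.4/135.5 = 1.789 yr; rate constant k = 1/τ.
New steady state M_∞ = F₁/k = F₁·τ = 350.2 × 1.789 = 626.48 t.
M(t) = M_∞ + (M₀ − M_∞)·e^(−t/τ); t/τ = 3.23/1.789 = 1.806, so e^(−t/τ) = 0.1644.
M(t) = 626.48 − 384.1 × 0.1644 = 563.35 t.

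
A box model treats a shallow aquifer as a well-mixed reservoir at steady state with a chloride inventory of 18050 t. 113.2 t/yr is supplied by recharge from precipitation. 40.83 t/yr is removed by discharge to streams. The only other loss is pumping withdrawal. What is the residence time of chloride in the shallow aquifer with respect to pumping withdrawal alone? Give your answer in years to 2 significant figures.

250 yr

At steady state ΣF_in = ΣF_out.
ΣF_in = 113.20 t/yr.
Pumping withdrawal flux = ΣF_in − (40.83) = 113.20 − 40.83 = 72.37 t/yr.
τ = M / F = 18050 / 72.37 = 249.4 yr.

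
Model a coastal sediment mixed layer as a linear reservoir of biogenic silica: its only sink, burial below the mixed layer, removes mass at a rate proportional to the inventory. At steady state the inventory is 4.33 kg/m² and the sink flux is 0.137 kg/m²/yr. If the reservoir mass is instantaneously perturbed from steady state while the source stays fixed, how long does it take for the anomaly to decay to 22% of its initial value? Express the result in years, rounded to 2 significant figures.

48 yr

For a linear reservoir the anomaly decays as exp(−t/τ) with τ = M/F = 4.33/0.137 = 31.61 yr.
exp(−t/τ) = 0.22 ⇒ t = −τ ln(0.22) = 31.61 × 1.514 = 47.86 yr.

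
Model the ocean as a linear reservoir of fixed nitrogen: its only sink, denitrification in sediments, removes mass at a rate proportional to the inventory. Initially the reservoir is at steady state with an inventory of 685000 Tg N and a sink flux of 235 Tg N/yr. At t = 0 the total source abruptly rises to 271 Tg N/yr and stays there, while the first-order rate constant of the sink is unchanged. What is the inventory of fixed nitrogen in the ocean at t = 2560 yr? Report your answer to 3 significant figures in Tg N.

746000 Tg N

The sink rate constant is k = F₀/M₀ = 235/685000 = 0.0003431 yr⁻¹.
Solving dM/dt = F₁ − kM with M(0) = M₀ gives M(t) = F₁/k + (M₀ − F₁/k)·e^(−kt).
F₁/k = 271/0.0003431 = 789940 Tg N; kt = 0.0003431 × 2560 = 0.8782, e^(−kt) = 0.4155.
M(2560) = 789940 + (685000 − 789940) × 0.4155 = 789940 − 43600 = 746330 Tg N.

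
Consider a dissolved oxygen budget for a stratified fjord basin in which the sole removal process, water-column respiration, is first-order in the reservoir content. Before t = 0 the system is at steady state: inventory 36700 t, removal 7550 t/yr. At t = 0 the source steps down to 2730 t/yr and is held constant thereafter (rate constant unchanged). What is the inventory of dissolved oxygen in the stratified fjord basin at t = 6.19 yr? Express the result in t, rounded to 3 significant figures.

19800 t

Residence time τ = M₀/F₀ = 4.861 yr. The eventual steady state is M_∞ = M₀·(F₁/F₀) = 36700 × 2730/7550 = 13270 t.
The anomaly ΔM(t) = M(t) − M_∞ decays as ΔM₀·e^(−t/τ) with ΔM₀ = 36700 − 13270 = 23430 t.
At t = 6.19 yr, e^(−t/τ) = e^(−1.273) = 0.2799, so ΔM = 6557 t and M = 13270 + 6557 = 19828 t.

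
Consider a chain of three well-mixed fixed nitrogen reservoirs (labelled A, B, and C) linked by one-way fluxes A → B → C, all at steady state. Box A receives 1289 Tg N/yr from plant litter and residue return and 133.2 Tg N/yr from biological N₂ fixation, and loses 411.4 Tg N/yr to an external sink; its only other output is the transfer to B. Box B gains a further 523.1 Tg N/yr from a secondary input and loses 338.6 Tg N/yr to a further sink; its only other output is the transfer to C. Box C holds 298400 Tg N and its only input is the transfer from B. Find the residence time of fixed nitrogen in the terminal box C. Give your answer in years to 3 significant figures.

Box A: F(A→B) = (1289 + 133.2) − 411.4 = 1010.8 Tg N/yr.
Box B: F(B→C) = (1010.8 + 523.1) − 338.6 = 1195.3 Tg N/yr.
Box C throughput = its input = 1195.3 Tg N/yr; τ = 298400 / 1195.3 = 249.6 yr.

250 yr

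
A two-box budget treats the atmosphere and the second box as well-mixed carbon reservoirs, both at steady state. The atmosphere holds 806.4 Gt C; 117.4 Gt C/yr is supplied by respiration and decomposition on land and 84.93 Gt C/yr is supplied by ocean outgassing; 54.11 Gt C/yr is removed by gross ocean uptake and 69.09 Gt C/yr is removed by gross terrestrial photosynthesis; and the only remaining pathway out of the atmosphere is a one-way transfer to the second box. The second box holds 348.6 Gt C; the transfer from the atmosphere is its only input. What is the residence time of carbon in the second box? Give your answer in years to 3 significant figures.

4.41 yr

Balance the atmosphere: ΣF_in = 117.4 + 84.93 = 202.33 Gt C/yr.
Transfer to the second box = ΣF_in − (54.11 + 69.09) = 79.130 Gt C/yr.
At steady state the output of the second box equals its input, 79.130 Gt C/yr.
τ = M / F = 348.6 / 79.130 = 4.405 yr.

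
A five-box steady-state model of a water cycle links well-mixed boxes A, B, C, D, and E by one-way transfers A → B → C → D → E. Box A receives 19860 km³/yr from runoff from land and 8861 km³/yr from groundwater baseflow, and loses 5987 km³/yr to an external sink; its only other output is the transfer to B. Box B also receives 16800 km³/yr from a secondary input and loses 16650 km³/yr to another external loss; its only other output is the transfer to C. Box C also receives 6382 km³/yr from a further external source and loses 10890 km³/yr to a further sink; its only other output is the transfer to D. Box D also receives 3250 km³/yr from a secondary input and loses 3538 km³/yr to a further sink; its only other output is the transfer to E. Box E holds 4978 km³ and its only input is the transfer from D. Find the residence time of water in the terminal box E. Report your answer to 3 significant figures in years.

0.275 yr

Box A: F(A→B) = (19860 + 8861) − 5987 = 22734 km³/yr.
Box B: F(B→C) = (22734 + 16800) − 16650 = 22884 km³/yr.
Box C: F(C→D) = (22884 + 6382) − 10890 = 18376 km³/yr.
Box D: F(D→E) = (18376 + 3250) − 3538 = 18088 km³/yr.
Box E throughput = its input = 18088 km³/yr; τ = 4978 / 18088 = 0.2752 yr.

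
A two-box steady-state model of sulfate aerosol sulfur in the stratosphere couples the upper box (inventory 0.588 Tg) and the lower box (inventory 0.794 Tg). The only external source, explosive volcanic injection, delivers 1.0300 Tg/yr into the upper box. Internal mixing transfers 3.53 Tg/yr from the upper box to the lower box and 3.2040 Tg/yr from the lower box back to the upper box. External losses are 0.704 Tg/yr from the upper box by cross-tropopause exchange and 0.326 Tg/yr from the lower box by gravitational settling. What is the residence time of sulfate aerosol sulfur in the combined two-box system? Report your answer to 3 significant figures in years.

Residence time in the combined system uses the total inventory and the total *external* removal — internal exchanges between the two boxes cancel.
M_total = 0.588 + 0.794 = 1.3820 Tg.
ΣF_external_out = 0.704 + 0.326 = 1.0300 Tg/yr.
τ = M_total / ΣF_ext = 1.3820 / 1.0300 = 1.342 yr.

1.34 yr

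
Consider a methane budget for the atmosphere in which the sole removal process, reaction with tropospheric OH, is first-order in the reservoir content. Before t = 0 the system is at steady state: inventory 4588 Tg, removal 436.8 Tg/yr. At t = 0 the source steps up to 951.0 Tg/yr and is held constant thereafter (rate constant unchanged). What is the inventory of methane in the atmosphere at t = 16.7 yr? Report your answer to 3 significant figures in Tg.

Residence time τ = M₀/F₀ = 10.50 yr. The eventual steady state is M_∞ = M₀·(F₁/F₀) = 4588 × 951.0/436.8 = 9989.0 Tg.
The anomaly ΔM(t) = M(t) − M_∞ decays as ΔM₀·e^(−t/τ) with ΔM₀ = 4588 − 9989.0 = −5401 Tg.
At t = 16.7 yr, e^(−t/τ) = e^(−1.590) = 0.2039, so ΔM = −1101 Tg and M = 9989.0 − 1101 = 8887.5 Tg.

8890 Tg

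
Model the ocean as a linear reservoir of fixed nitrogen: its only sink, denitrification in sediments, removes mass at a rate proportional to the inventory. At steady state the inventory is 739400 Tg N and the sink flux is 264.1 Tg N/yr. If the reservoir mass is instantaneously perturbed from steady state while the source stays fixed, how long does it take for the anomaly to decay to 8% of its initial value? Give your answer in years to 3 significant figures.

7070 yr

For a linear reservoir the anomaly decays as exp(−t/τ) with τ = M/F = 739400/264.1 = 2800 yr.
exp(−t/τ) = 0.08 ⇒ t = −τ ln(0.08) = 2800 × 2.526 = 7071 yr.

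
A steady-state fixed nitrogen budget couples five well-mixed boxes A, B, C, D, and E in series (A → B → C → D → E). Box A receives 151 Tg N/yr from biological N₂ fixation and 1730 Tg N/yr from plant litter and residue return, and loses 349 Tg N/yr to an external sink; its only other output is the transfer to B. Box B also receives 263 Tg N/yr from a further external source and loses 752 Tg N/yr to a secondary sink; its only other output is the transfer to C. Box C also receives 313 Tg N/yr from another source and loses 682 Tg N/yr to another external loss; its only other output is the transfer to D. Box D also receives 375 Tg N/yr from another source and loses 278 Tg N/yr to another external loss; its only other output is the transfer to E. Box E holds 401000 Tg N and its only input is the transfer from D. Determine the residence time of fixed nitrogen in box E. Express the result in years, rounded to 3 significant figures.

520 yr

Box A: F(A→B) = (151 + 1730) − 349 = 1532.0 Tg N/yr.
Box B: F(B→C) = (1532.0 + 263) − 752 = 1043.0 Tg N/yr.
Box C: F(C→D) = (1043.0 + 313) − 682 = 674.00 Tg N/yr.
Box D: F(D→E) = (674.00 + 375) − 278 = 771.00 Tg N/yr.
Box E throughput = its input = 771.00 Tg N/yr; τ = 401000 / 771.00 = 520.1 yr.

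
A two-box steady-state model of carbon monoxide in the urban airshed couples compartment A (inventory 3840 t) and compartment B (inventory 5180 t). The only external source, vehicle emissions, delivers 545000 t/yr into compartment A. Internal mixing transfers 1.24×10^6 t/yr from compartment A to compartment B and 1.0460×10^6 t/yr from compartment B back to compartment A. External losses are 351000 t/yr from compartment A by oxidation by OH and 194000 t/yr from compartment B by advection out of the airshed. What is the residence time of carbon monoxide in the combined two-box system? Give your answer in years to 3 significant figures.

For the system as a whole, the A↔B exchange is internal and contributes nothing to the throughput; only the external sinks remove mass.
M_total = 3840 + 5180 = 9020.0 t.
ΣF_external_out = 351000 + 194000 = 545000 t/yr.
τ = M_total / ΣF_ext = 9020.0 / 545000 = 0.01655 yr.

0.0166 yr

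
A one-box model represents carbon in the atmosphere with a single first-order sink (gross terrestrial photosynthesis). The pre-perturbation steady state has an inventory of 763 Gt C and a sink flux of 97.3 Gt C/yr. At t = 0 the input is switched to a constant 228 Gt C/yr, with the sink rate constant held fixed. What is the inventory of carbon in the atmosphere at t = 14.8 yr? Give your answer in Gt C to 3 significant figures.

The sink rate constant is k = F₀/M₀ = 97.3/763 = 0.1275 yr⁻¹.
Solving dM/dt = F₁ − kM with M(0) = M₀ gives M(t) = F₁/k + (M₀ − F₁/k)·e^(−kt).
F₁/k = 228/0.1275 = 1787.9 Gt C; kt = 0.1275 × 14.8 = 1.887, e^(−kt) = 0.1515.
M(14.8) = 1787.9 + (763 − 1787.9) × 0.1515 = 1787.9 − 155.2 = 1632.7 Gt C.

1630 Gt C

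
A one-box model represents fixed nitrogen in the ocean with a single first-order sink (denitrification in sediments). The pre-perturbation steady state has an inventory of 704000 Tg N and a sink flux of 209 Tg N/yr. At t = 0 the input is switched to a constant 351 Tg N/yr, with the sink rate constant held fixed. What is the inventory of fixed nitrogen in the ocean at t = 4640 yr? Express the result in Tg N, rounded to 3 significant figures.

Residence time τ = M₀/F₀ = 3368 yr. The eventual steady state is M_∞ = M₀·(F₁/F₀) = 704000 × 351/209 = 1.1823×10^6 Tg N.
The anomaly ΔM(t) = M(t) − M_∞ decays as ΔM₀·e^(−t/τ) with ΔM₀ = 704000 − 1.1823×10^6 = −478300 Tg N.
At t = 4640 yr, e^(−t/τ) = e^(−1.378) = 0.2522, so ΔM = −120600 Tg N and M = 1.1823×10^6 − 120600 = 1.0617×10^6 Tg N.

1.06×10^6 Tg N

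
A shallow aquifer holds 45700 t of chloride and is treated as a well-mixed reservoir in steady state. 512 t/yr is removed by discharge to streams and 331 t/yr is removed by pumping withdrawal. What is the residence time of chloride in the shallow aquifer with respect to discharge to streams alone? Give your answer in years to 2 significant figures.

89 yr

Residence time with respect to a single sink: τ = M / F_sink.
τ = 45700 / 512 = 89.26 yr.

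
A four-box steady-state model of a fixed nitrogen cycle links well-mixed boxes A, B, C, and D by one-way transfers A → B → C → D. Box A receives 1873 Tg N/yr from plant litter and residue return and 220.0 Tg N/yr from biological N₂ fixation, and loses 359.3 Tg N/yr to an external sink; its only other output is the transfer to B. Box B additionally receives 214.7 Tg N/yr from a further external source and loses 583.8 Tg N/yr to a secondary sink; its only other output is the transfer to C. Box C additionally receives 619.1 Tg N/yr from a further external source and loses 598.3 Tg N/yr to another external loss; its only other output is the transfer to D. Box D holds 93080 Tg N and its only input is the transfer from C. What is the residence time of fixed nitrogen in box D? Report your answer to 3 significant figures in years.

67.2 yr

Box A: F(A→B) = (1873 + 220.0) − 359.3 = 1733.7 Tg N/yr.
Box B: F(B→C) = (1733.7 + 214.7) − 583.8 = 1364.6 Tg N/yr.
Box C: F(C→D) = (1364.6 + 619.1) − 598.3 = 1385.4 Tg N/yr.
Box D throughput = its input = 1385.4 Tg N/yr; τ = 93080 / 1385.4 = 67.19 yr.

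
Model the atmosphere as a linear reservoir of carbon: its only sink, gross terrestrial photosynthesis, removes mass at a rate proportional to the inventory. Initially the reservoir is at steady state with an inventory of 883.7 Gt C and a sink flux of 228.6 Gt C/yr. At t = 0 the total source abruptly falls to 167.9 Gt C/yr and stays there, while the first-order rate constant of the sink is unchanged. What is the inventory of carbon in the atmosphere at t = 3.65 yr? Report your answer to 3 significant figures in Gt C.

τ = M₀/F₀ = 883.7/228.6 = 3.866 yr; rate constant k = 1/τ.
New steady state M_∞ = F₁/k = F₁·τ = 167.9 × 3.866 = 649.05 Gt C.
M(t) = M_∞ + (M₀ − M_∞)·e^(−t/τ); t/τ = 3.65/3.866 = 0.9442, so e^(−t/τ) = 0.3890.
M(t) = 649.05 + 234.6 × 0.3890 = 740.33 Gt C.

740 Gt C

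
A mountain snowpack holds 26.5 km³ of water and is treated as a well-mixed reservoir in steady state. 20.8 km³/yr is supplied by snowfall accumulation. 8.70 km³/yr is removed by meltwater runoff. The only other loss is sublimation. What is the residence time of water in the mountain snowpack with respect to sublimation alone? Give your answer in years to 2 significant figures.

2.2 yr

At steady state ΣF_in = ΣF_out.
ΣF_in = 20.800 km³/yr.
Sublimation flux = ΣF_in − (8.70) = 20.800 − 8.700 = 12.10 km³/yr.
τ = M / F = 26.5 / 12.10 = 2.190 yr.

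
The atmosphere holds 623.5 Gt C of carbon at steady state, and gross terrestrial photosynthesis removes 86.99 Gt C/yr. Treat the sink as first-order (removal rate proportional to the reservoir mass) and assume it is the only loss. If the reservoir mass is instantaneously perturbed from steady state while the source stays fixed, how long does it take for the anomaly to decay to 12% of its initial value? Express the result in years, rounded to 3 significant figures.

15.2 yr

For a linear reservoir the anomaly decays as exp(−t/τ) with τ = M/F = 623.5/86.99 = 7.167 yr.
exp(−t/τ) = 0.12 ⇒ t = −τ ln(0.12) = 7.167 × 2.120 = 15.20 yr.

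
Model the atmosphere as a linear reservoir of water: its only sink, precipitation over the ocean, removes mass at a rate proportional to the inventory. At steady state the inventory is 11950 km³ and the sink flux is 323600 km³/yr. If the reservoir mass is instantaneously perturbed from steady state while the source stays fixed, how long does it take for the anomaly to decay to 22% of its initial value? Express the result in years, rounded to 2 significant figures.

0.056 yr

For a linear reservoir the anomaly decays as exp(−t/τ) with τ = M/F = 11950/323600 = 0.03693 yr.
exp(−t/τ) = 0.22 ⇒ t = −τ ln(0.22) = 0.03693 × 1.514 = 0.05591 yr.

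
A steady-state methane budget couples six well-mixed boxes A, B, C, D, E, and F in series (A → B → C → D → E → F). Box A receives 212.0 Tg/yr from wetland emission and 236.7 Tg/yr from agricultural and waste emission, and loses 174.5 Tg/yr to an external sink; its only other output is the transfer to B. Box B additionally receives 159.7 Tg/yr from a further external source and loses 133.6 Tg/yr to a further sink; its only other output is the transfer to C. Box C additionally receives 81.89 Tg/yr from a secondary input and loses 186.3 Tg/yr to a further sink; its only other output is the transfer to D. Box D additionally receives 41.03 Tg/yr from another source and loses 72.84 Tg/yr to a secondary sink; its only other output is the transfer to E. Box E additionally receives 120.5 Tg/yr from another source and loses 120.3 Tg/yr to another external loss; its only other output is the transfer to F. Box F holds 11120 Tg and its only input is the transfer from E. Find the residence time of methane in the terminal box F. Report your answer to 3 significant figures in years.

Box A: F(A→B) = (212.0 + 236.7) − 174.5 = 274.20 Tg/yr.
Box B: F(B→C) = (274.20 + 159.7) − 133.6 = 300.30 Tg/yr.
Box C: F(C→D) = (300.30 + 81.89) − 186.3 = 195.89 Tg/yr.
Box D: F(D→E) = (195.89 + 41.03) − 72.84 = 164.08 Tg/yr.
Box E: F(E→F) = (164.08 + 120.5) − 120.3 = 164.28 Tg/yr.
Box F throughput = its input = 164.28 Tg/yr; τ = 11120 / 164.28 = 67.69 yr.

67.7 yr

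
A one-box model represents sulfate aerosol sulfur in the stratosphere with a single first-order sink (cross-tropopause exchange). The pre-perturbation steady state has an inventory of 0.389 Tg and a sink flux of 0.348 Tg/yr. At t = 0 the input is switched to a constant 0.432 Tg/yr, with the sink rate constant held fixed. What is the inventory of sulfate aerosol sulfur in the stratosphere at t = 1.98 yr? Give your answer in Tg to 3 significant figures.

0.467 Tg

The sink rate constant is k = F₀/M₀ = 0.348/0.389 = 0.8946 yr⁻¹.
Solving dM/dt = F₁ − kM with M(0) = M₀ gives M(t) = F₁/k + (M₀ − F₁/k)·e^(−kt).
F₁/k = 0.432/0.8946 = 0.48290 Tg; kt = 0.8946 × 1.98 = 1.771, e^(−kt) = 0.1701.
M(1.98) = 0.48290 + (0.389 − 0.48290) × 0.1701 = 0.48290 − 0.01597 = 0.46692 Tg.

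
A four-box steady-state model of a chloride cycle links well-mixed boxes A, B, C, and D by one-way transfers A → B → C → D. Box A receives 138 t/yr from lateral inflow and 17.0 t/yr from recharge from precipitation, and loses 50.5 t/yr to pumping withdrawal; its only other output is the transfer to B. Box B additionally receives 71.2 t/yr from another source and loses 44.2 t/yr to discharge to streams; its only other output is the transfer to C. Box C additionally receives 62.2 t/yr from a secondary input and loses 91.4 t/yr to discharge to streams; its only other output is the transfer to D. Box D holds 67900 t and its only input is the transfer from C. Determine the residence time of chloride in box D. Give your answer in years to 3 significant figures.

Box A: F(A→B) = (138 + 17.0) − 50.5 = 104.50 t/yr.
Box B: F(B→C) = (104.50 + 71.2) − 44.2 = 131.50 t/yr.
Box C: F(C→D) = (131.50 + 62.2) − 91.4 = 102.30 t/yr.
Box D throughput = its input = 102.30 t/yr; τ = 67900 / 102.30 = 663.7 yr.

664 yr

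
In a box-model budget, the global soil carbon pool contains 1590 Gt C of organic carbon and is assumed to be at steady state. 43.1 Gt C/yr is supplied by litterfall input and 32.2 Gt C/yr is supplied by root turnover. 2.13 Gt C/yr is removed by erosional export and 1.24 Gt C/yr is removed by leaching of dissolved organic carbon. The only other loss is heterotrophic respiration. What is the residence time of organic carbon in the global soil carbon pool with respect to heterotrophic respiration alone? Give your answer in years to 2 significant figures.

22 yr

At steady state ΣF_in = ΣF_out.
ΣF_in = 43.1 + 32.2 = 75.300 Gt C/yr.
Heterotrophic respiration flux = ΣF_in − (2.13 + 1.24) = 75.300 − 3.370 = 71.93 Gt C/yr.
τ = M / F = 1590 / 71.93 = 22.10 yr.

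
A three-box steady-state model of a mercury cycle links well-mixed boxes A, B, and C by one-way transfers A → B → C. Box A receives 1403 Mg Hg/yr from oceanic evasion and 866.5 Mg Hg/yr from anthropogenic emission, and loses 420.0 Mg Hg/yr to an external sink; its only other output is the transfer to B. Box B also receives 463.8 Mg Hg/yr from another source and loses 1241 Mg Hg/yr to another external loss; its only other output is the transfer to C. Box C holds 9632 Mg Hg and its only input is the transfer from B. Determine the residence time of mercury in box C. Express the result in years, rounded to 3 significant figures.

Box A: F(A→B) = (1403 + 866.5) − 420.0 = 1849.5 Mg Hg/yr.
Box B: F(B→C) = (1849.5 + 463.8) − 1241 = 1072.3 Mg Hg/yr.
Box C throughput = its input = 1072.3 Mg Hg/yr; τ = 9632 / 1072.3 = 8.983 yr.

8.98 yr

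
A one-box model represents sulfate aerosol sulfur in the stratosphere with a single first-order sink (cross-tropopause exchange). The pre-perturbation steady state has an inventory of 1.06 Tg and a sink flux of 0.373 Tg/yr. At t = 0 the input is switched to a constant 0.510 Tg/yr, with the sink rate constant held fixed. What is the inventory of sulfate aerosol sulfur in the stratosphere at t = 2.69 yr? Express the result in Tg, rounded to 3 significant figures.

Residence time τ = M₀/F₀ = 2.842 yr. The eventual steady state is M_∞ = M₀·(F₁/F₀) = 1.06 × 0.510/0.373 = 1.4493 Tg.
The anomaly ΔM(t) = M(t) − M_∞ decays as ΔM₀·e^(−t/τ) with ΔM₀ = 1.06 − 1.4493 = −0.3893 Tg.
At t = 2.69 yr, e^(−t/τ) = e^(−0.9466) = 0.3881, so ΔM = −0.1511 Tg and M = 1.4493 − 0.1511 = 1.2982 Tg.

1.30 Tg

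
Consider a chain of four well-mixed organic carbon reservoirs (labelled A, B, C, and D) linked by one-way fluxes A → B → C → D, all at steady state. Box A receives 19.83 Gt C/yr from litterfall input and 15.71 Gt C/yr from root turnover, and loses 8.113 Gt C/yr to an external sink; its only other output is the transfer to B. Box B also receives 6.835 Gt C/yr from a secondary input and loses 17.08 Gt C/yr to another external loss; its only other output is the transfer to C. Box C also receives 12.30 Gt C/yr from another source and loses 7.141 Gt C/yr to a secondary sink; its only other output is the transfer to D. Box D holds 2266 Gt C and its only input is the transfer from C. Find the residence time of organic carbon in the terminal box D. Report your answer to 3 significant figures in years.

Box A: F(A→B) = (19.83 + 15.71) − 8.113 = 27.427 Gt C/yr.
Box B: F(B→C) = (27.427 + 6.835) − 17.08 = 17.182 Gt C/yr.
Box C: F(C→D) = (17.182 + 12.30) − 7.141 = 22.341 Gt C/yr.
Box D throughput = its input = 22.341 Gt C/yr; τ = 2266 / 22.341 = 101.4 yr.

101 yr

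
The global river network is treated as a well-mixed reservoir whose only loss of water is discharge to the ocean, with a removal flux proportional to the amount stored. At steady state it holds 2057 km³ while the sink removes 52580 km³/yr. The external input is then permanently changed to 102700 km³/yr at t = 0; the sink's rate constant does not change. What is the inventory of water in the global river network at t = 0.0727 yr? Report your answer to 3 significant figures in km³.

3710 km³

τ = M₀/F₀ = 2057/52580 = 0.03912 yr; rate constant k = 1/τ.
New steady state M_∞ = F₁/k = F₁·τ = 102700 × 0.03912 = 4017.8 km³.
M(t) = M_∞ + (M₀ − M_∞)·e^(−t/τ); t/τ = 0.0727/0.03912 = 1.858, so e^(−t/τ) = 0.1559.
M(t) = 4017.8 − 1961 × 0.1559 = 3712.0 km³.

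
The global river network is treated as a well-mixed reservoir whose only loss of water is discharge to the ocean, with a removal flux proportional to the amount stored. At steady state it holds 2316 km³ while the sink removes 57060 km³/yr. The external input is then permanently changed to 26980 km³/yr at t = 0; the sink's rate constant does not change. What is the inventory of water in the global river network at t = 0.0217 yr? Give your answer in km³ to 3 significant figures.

1810 km³

The sink rate constant is k = F₀/M₀ = 57060/2316 = 24.64 yr⁻¹.
Solving dM/dt = F₁ − kM with M(0) = M₀ gives M(t) = F₁/k + (M₀ − F₁/k)·e^(−kt).
F₁/k = 26980/24.64 = 1095.1 km³; kt = 24.64 × 0.0217 = 0.5346, e^(−kt) = 0.5859.
M(0.0217) = 1095.1 + (2316 − 1095.1) × 0.5859 = 1095.1 + 715.3 = 1810.4 km³.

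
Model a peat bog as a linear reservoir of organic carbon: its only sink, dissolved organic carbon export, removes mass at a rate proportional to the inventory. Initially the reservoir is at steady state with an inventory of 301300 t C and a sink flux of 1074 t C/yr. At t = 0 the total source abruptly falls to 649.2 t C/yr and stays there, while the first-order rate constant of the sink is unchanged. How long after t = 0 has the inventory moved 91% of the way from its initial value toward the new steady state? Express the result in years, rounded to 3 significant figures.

τ = M₀/F₀ = 301300/1074 = 280.5 yr.
The remaining gap fraction is e^(−t/τ); 91% covered ⇒ e^(−t/τ) = 0.0900.
t = −τ ln(0.0900) = 280.5 × 2.408 = 675.5 yr.

676 yr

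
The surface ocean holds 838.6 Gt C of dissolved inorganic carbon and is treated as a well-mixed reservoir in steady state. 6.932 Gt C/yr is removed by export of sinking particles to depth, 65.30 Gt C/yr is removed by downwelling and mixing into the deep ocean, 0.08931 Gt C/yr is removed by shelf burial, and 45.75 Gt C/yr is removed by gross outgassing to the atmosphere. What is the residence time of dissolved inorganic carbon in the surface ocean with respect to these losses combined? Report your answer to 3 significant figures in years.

7.10 yr

Total removal = 6.932 + 65.30 + 0.08931 + 45.75 = 118.07 Gt C/yr.
τ = M / ΣF_out = 838.6 / 118.07 = 7.102 yr.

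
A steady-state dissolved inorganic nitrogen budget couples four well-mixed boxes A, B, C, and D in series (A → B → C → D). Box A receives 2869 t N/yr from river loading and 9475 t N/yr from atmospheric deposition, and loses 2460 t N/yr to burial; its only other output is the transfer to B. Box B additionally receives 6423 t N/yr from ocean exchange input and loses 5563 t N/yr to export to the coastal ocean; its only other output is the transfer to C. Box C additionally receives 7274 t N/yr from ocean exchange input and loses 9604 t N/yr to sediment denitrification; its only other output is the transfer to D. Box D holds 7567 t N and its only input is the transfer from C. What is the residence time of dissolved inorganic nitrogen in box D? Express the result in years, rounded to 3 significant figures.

0.899 yr

Box A: F(A→B) = (2869 + 9475) − 2460 = 9884.0 t N/yr.
Box B: F(B→C) = (9884.0 + 6423) − 5563 = 10744 t N/yr.
Box C: F(C→D) = (10744 + 7274) − 9604 = 8414.0 t N/yr.
Box D throughput = its input = 8414.0 t N/yr; τ = 7567 / 8414.0 = 0.8993 yr.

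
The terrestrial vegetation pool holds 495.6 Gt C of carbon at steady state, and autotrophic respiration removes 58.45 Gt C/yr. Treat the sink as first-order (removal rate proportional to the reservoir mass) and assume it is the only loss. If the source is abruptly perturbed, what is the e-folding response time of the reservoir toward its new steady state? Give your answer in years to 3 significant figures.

For a linear reservoir the response time equals the residence time τ = M/F.
τ = 495.6 / 58.45 = 8.479 yr.

8.48 yr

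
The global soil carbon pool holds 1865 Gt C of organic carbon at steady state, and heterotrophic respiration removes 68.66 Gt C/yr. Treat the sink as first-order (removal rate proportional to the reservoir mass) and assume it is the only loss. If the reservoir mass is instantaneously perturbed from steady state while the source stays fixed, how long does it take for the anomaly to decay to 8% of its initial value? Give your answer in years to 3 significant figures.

For a linear reservoir the anomaly decays as exp(−t/τ) with τ = M/F = 1865/68.66 = 27.16 yr.
exp(−t/τ) = 0.08 ⇒ t = −τ ln(0.08) = 27.16 × 2.526 = 68.61 yr.

68.6 yr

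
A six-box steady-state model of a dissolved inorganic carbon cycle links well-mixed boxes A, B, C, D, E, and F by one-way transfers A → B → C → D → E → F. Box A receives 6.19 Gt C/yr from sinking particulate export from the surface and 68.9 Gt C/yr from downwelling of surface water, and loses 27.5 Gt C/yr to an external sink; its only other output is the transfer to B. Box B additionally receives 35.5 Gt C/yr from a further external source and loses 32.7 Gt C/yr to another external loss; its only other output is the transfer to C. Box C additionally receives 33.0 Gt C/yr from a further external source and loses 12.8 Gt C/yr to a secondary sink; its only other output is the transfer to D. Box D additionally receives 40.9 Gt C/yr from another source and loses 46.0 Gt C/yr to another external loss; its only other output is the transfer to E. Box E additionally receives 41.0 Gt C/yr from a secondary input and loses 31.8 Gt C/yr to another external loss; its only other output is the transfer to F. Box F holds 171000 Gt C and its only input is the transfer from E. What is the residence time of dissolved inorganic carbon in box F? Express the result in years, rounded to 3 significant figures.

2290 yr

Box A: F(A→B) = (6.19 + 68.9) − 27.5 = 47.590 Gt C/yr.
Box B: F(B→C) = (47.590 + 35.5) − 32.7 = 50.390 Gt C/yr.
Box C: F(C→D) = (50.390 + 33.0) − 12.8 = 70.590 Gt C/yr.
Box D: F(D→E) = (70.590 + 40.9) − 46.0 = 65.490 Gt C/yr.
Box E: F(E→F) = (65.490 + 41.0) − 31.8 = 74.690 Gt C/yr.
Box F throughput = its input = 74.690 Gt C/yr; τ = 171000 / 74.690 = 2289 yr.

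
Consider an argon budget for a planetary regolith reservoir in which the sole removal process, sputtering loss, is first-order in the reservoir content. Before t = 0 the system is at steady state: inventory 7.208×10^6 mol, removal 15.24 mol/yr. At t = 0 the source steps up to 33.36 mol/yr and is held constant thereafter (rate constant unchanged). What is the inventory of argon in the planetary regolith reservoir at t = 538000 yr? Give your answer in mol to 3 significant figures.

1.30×10^7 mol

The sink rate constant is k = F₀/M₀ = 15.24/7.208×10^6 = 2.114×10^-6 yr⁻¹.
Solving dM/dt = F₁ − kM with M(0) = M₀ gives M(t) = F₁/k + (M₀ − F₁/k)·e^(−kt).
F₁/k = 33.36/2.114×10^-6 = 1.5778×10^7 mol; kt = 2.114×10^-6 × 538000 = 1.138, e^(−kt) = 0.3206.
M(538000) = 1.5778×10^7 + (7.208×10^6 − 1.5778×10^7) × 0.3206 = 1.5778×10^7 − 2.748×10^6 = 1.3030×10^7 mol.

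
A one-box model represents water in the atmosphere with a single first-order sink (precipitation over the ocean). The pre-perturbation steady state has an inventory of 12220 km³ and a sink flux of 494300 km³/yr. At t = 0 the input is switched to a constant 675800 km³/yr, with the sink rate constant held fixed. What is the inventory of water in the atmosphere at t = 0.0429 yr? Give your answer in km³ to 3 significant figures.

The sink rate constant is k = F₀/M₀ = 494300/12220 = 40.45 yr⁻¹.
Solving dM/dt = F₁ − kM with M(0) = M₀ gives M(t) = F₁/k + (M₀ − F₁/k)·e^(−kt).
F₁/k = 675800/40.45 = 16707 km³; kt = 40.45 × 0.0429 = 1.735, e^(−kt) = 0.1763.
M(0.0429) = 16707 + (12220 − 16707) × 0.1763 = 16707 − 791.3 = 15916 km³.

15900 km³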